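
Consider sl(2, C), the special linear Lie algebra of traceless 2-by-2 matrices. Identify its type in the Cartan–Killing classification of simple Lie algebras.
A_1 (sl(2))

This is sl(2), which has dimension 2^2 - 1 = 3 and rank 2 - 1 = 1 (a Cartan subalgebra is the diagonal traceless matrices). In the classification of classical Lie algebras, the special linear algebra sl(n+1) has type A_n; here n = 1, so the Dynkin diagram is a chain of 1 nodes with single edges (A_1). Hence the type is A_1.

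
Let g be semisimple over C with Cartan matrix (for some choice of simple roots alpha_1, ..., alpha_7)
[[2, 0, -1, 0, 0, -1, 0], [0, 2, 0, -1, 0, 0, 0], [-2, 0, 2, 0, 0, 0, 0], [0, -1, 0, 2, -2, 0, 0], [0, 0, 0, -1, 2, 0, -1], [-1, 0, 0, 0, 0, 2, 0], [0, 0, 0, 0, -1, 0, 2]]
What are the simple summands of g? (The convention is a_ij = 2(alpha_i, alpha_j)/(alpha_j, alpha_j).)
The diagram associated to this matrix has two connected components: the simple roots {alpha_1, alpha_3, alpha_6} form a chain of 3 nodes with a double edge at one end; the terminal node there is the unique long simple root (C_3), and {alpha_2, alpha_4, alpha_5, alpha_7} form a chain of 4 nodes with a double edge between the middle two (F_4). A semisimple Lie algebra decomposes uniquely as the direct sum of simple ideals, one per connected component of its Dynkin diagram, so g ≅ C_3 ⊕ F_4 (dimension 21 + 52 = 73).

C_3 (sp(6)) + F_4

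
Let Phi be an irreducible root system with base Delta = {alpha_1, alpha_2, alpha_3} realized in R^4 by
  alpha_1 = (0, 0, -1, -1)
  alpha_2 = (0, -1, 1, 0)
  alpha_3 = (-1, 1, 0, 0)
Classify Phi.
Compute the Cartan integers a_ij = 2(alpha_i, alpha_j)/(alpha_j, alpha_j); the resulting 3x3 Cartan matrix is
[[2, -1, 0], [-1, 2, -1], [0, -1, 2]].
All simple roots have the same length, so the diagram is simply laced. The associated Dynkin diagram is a chain of 3 nodes with single edges (A_3), so the type is A_3 (the algebra sl(4)).

A_3 (sl(4))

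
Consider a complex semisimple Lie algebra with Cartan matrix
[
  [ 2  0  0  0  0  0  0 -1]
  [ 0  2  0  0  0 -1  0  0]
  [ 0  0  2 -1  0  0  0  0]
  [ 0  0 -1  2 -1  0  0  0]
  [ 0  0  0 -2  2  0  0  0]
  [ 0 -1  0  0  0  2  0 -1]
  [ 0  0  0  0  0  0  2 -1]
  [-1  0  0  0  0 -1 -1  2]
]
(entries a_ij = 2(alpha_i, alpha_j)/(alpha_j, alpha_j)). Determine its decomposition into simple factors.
C_3 + D_5

The diagram associated to this matrix has two connected components: the simple roots {alpha_3, alpha_4, alpha_5} form a chain of 3 nodes with a double edge at one end; the terminal node there is the unique long simple root (C_3), and {alpha_1, alpha_2, alpha_6, alpha_7, alpha_8} form a chain of 3 nodes with a fork of two nodes at one end (D_5). A semisimple Lie algebra decomposes uniquely as the direct sum of simple ideals, one per connected component of its Dynkin diagram, so g ≅ C_3 ⊕ D_5 (dimension 21 + 45 = 66).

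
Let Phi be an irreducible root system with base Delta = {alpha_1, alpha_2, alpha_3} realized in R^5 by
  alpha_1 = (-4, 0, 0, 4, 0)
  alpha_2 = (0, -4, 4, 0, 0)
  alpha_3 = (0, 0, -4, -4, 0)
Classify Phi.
A_3

Compute the Cartan integers a_ij = 2(alpha_i, alpha_j)/(alpha_j, alpha_j); the resulting 3x3 Cartan matrix is
[[2, 0, -1], [0, 2, -1], [-1, -1, 2]].
All simple roots have the same length, so the diagram is simply laced. The associated Dynkin diagram is a chain of 3 nodes with single edges (A_3), so the type is A_3 (the algebra sl(4)).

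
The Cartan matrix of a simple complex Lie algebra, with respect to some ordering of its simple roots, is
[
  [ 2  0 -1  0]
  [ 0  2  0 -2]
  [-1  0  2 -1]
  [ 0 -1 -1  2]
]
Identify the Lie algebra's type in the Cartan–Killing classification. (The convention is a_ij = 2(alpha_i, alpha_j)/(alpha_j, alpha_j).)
The matrix has rank 4 with 2's on the diagonal. Reading the off-diagonal entries as Dynkin edges (a single edge where a_ij = a_ji = -1; a double or triple edge where a_ij * a_ji = 2 or 3), the diagram is a chain of 4 nodes with a double edge at one end; the terminal node there is the unique long simple root (C_4). One simple-root ordering that puts it in standard form is (alpha_1, alpha_3, alpha_4, alpha_2). So the algebra is type C_4, i.e. sp(8).

type C_4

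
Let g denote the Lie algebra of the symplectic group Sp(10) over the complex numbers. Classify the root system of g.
type C_5

This is sp(10), which has dimension 10(10+1)/2 = 55 and rank 10/2 = 5. In the classification of classical Lie algebras, the symplectic algebra sp(2n) has type C_n; here n = 5, so the Dynkin diagram is a chain of 5 nodes with a double edge at one end; the terminal node there is the unique long simple root (C_5). Hence the type is C_5.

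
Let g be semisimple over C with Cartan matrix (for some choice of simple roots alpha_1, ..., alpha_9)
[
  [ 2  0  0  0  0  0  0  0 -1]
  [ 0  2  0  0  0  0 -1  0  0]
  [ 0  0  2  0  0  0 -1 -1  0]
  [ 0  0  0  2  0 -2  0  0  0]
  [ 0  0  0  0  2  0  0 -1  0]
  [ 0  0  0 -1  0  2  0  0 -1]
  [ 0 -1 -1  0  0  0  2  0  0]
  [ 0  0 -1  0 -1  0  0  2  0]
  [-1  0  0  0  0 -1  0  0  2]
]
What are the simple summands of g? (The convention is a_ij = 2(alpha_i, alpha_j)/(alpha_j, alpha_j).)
The diagram associated to this matrix has two connected components: the simple roots {alpha_2, alpha_3, alpha_5, alpha_7, alpha_8} form a chain of 5 nodes with single edges (A_5), and {alpha_1, alpha_4, alpha_6, alpha_9} form a chain of 4 nodes with a double edge at one end; the terminal node there is the unique long simple root (C_4). A semisimple Lie algebra decomposes uniquely as the direct sum of simple ideals, one per connected component of its Dynkin diagram, so g ≅ A_5 ⊕ C_4 (dimension 35 + 36 = 71).

A_5 ⊕ C_4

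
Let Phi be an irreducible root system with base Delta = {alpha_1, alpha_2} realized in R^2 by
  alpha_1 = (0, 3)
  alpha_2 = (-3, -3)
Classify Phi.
B2

Compute the Cartan integers a_ij = 2(alpha_i, alpha_j)/(alpha_j, alpha_j); the resulting 2x2 Cartan matrix is
[[2, -1], [-2, 2]].
The roots have two lengths (squared-length ratio 2:1); the short ones are alpha_{1}. The associated Dynkin diagram is a chain of 2 nodes with a double edge at one end; the terminal node there is the unique short simple root (B_2), so the type is B_2 (the algebra so(5)).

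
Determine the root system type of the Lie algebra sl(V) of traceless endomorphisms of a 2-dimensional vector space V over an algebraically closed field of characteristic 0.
type A_1

This is sl(2), which has dimension 2^2 - 1 = 3 and rank 2 - 1 = 1 (a Cartan subalgebra is the diagonal traceless matrices). In the classification of classical Lie algebras, the special linear algebra sl(n+1) has type A_n; here n = 1, so the Dynkin diagram is a chain of 1 nodes with single edges (A_1). Hence the type is A_1.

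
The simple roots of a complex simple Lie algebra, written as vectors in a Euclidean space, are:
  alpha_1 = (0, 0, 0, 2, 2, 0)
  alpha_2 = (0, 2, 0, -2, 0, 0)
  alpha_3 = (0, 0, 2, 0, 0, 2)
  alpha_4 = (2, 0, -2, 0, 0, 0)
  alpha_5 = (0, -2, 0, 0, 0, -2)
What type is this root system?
Compute the Cartan integers a_ij = 2(alpha_i, alpha_j)/(alpha_j, alpha_j); the resulting 5x5 Cartan matrix is
[[2, -1, 0, 0, 0], [-1, 2, 0, 0, -1], [0, 0, 2, -1, -1], [0, 0, -1, 2, 0], [0, -1, -1, 0, 2]].
All simple roots have the same length, so the diagram is simply laced. The associated Dynkin diagram is a chain of 5 nodes with single edges (A_5), so the type is A_5 (the algebra sl(6)).

A_5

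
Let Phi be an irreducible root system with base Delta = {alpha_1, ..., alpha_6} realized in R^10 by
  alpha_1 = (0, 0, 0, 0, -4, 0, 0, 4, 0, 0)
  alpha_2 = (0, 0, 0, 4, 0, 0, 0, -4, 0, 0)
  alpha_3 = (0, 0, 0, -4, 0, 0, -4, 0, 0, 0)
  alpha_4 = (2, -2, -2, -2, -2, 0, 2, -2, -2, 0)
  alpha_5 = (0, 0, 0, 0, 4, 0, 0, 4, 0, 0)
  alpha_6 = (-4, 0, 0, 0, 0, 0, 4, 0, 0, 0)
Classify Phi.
E_6

Compute the Cartan integers a_ij = 2(alpha_i, alpha_j)/(alpha_j, alpha_j); the resulting 6x6 Cartan matrix is
[[2, -1, 0, 0, 0, 0], [-1, 2, -1, 0, -1, 0], [0, -1, 2, 0, 0, -1], [0, 0, 0, 2, -1, 0], [0, -1, 0, -1, 2, 0], [0, 0, -1, 0, 0, 2]].
All simple roots have the same length, so the diagram is simply laced. The associated Dynkin diagram is a chain of 5 nodes with one extra node attached to the third node from one end (E_6), so the type is E_6.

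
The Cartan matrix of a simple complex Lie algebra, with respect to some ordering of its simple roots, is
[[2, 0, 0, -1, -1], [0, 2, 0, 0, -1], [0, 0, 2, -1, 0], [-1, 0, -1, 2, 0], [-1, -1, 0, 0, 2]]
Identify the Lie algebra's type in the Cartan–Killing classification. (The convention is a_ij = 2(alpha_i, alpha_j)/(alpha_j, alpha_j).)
A_5

The matrix has rank 5 with 2's on the diagonal. Reading the off-diagonal entries as Dynkin edges (a single edge where a_ij = a_ji = -1; a double or triple edge where a_ij * a_ji = 2 or 3), the diagram is a chain of 5 nodes with single edges (A_5). One simple-root ordering that puts it in standard form is (alpha_2, alpha_5, alpha_1, alpha_4, alpha_3). So the algebra is type A_5, i.e. sl(6).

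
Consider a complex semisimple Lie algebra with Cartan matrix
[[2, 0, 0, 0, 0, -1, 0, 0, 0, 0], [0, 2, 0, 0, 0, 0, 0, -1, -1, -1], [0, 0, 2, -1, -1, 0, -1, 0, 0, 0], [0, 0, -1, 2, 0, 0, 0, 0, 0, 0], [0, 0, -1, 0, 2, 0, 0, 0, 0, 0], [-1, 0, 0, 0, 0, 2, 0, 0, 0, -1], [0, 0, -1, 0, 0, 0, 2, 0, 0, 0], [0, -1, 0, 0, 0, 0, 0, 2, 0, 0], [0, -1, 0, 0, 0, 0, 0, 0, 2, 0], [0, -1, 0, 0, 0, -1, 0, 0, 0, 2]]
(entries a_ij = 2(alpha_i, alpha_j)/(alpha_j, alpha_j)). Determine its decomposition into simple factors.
D_4 + D_6

The diagram associated to this matrix has two connected components: the simple roots {alpha_3, alpha_4, alpha_5, alpha_7} form a chain of 2 nodes with a fork of two nodes at one end (D_4), and {alpha_1, alpha_2, alpha_6, alpha_8, alpha_9, alpha_10} form a chain of 4 nodes with a fork of two nodes at one end (D_6). A semisimple Lie algebra decomposes uniquely as the direct sum of simple ideals, one per connected component of its Dynkin diagram, so g ≅ D_4 ⊕ D_6 (dimension 28 + 66 = 94).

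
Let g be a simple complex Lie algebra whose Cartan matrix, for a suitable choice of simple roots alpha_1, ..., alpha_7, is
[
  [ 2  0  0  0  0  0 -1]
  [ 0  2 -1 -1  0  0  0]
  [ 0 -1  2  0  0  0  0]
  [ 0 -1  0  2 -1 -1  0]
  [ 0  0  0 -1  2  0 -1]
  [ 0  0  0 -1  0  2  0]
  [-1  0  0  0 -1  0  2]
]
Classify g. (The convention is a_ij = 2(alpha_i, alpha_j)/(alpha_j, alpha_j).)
The matrix has rank 7 with 2's on the diagonal. Reading the off-diagonal entries as Dynkin edges (a single edge where a_ij = a_ji = -1; a double or triple edge where a_ij * a_ji = 2 or 3), the diagram is a chain of 6 nodes with one extra node attached to the third node from one end (E_7). One simple-root ordering that puts it in standard form is (alpha_3, alpha_6, alpha_2, alpha_4, alpha_5, alpha_7, alpha_1). So the algebra is type E_7.

E_7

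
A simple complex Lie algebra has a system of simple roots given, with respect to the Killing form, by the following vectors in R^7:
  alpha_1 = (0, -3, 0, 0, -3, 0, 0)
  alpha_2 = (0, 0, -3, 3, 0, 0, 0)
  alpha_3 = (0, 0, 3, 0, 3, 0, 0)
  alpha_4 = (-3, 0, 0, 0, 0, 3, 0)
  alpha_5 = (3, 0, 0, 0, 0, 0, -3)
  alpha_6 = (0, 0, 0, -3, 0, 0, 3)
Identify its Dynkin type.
A_6 (sl(7))

Compute the Cartan integers a_ij = 2(alpha_i, alpha_j)/(alpha_j, alpha_j); the resulting 6x6 Cartan matrix is
[[2, 0, -1, 0, 0, 0], [0, 2, -1, 0, 0, -1], [-1, -1, 2, 0, 0, 0], [0, 0, 0, 2, -1, 0], [0, 0, 0, -1, 2, -1], [0, -1, 0, 0, -1, 2]].
All simple roots have the same length, so the diagram is simply laced. The associated Dynkin diagram is a chain of 6 nodes with single edges (A_6), so the type is A_6 (the algebra sl(7)).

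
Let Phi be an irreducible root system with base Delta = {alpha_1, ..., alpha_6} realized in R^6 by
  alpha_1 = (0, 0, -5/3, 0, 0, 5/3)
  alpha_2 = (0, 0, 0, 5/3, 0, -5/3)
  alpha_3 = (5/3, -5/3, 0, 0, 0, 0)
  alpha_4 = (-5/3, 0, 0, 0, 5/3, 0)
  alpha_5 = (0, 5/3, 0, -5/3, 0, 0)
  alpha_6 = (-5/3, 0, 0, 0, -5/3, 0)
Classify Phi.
D_6 (so(12))

Compute the Cartan integers a_ij = 2(alpha_i, alpha_j)/(alpha_j, alpha_j); the resulting 6x6 Cartan matrix is
[[2, -1, 0, 0, 0, 0], [-1, 2, 0, 0, -1, 0], [0, 0, 2, -1, -1, -1], [0, 0, -1, 2, 0, 0], [0, -1, -1, 0, 2, 0], [0, 0, -1, 0, 0, 2]].
All simple roots have the same length, so the diagram is simply laced. The associated Dynkin diagram is a chain of 4 nodes with a fork of two nodes at one end (D_6), so the type is D_6 (the algebra so(12)).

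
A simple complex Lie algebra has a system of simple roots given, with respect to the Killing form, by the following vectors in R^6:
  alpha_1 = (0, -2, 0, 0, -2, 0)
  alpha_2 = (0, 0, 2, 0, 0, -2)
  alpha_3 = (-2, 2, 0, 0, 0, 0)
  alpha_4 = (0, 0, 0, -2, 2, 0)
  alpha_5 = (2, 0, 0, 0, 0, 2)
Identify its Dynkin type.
Compute the Cartan integers a_ij = 2(alpha_i, alpha_j)/(alpha_j, alpha_j); the resulting 5x5 Cartan matrix is
[[2, 0, -1, -1, 0], [0, 2, 0, 0, -1], [-1, 0, 2, 0, -1], [-1, 0, 0, 2, 0], [0, -1, -1, 0, 2]].
All simple roots have the same length, so the diagram is simply laced. The associated Dynkin diagram is a chain of 5 nodes with single edges (A_5), so the type is A_5 (the algebra sl(6)).

A5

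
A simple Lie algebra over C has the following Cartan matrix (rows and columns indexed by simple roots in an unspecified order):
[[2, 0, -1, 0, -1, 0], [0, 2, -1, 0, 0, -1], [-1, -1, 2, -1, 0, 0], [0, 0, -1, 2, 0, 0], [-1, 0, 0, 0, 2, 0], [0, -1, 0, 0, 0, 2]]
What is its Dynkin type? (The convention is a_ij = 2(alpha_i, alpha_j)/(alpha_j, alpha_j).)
The matrix has rank 6 with 2's on the diagonal. Reading the off-diagonal entries as Dynkin edges (a single edge where a_ij = a_ji = -1; a double or triple edge where a_ij * a_ji = 2 or 3), the diagram is a chain of 5 nodes with one extra node attached to the third node from one end (E_6). One simple-root ordering that puts it in standard form is (alpha_6, alpha_4, alpha_2, alpha_3, alpha_1, alpha_5). So the algebra is type E_6.

E_6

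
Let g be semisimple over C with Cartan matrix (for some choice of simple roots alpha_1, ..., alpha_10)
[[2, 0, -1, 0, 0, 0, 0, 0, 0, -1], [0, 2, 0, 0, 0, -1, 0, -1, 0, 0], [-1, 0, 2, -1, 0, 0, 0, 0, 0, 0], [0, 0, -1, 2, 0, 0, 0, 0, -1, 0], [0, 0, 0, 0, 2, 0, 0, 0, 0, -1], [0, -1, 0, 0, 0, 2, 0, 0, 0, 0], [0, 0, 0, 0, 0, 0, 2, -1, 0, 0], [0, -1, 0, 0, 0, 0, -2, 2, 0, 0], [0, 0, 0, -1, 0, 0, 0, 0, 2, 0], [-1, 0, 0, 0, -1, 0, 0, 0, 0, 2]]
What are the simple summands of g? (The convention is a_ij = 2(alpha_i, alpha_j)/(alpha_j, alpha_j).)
The diagram associated to this matrix has two connected components: the simple roots {alpha_1, alpha_3, alpha_4, alpha_5, alpha_9, alpha_10} form a chain of 6 nodes with single edges (A_6), and {alpha_2, alpha_6, alpha_7, alpha_8} form a chain of 4 nodes with a double edge at one end; the terminal node there is the unique short simple root (B_4). A semisimple Lie algebra decomposes uniquely as the direct sum of simple ideals, one per connected component of its Dynkin diagram, so g ≅ A_6 ⊕ B_4 (dimension 48 + 36 = 84).

A6 ⊕ B4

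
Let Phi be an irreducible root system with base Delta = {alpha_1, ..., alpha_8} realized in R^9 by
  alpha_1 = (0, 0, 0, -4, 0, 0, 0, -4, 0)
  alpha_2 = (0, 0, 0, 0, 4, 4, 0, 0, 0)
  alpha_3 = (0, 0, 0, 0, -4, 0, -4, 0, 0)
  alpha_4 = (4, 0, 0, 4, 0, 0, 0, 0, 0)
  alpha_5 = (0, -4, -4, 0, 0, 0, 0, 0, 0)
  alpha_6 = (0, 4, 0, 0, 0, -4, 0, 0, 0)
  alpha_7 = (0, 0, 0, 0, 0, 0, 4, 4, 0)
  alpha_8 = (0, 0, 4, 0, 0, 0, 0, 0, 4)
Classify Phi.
type A_8

Compute the Cartan integers a_ij = 2(alpha_i, alpha_j)/(alpha_j, alpha_j); the resulting 8x8 Cartan matrix is
[[2, 0, 0, -1, 0, 0, -1, 0], [0, 2, -1, 0, 0, -1, 0, 0], [0, -1, 2, 0, 0, 0, -1, 0], [-1, 0, 0, 2, 0, 0, 0, 0], [0, 0, 0, 0, 2, -1, 0, -1], [0, -1, 0, 0, -1, 2, 0, 0], [-1, 0, -1, 0, 0, 0, 2, 0], [0, 0, 0, 0, -1, 0, 0, 2]].
All simple roots have the same length, so the diagram is simply laced. The associated Dynkin diagram is a chain of 8 nodes with single edges (A_8), so the type is A_8 (the algebra sl(9)).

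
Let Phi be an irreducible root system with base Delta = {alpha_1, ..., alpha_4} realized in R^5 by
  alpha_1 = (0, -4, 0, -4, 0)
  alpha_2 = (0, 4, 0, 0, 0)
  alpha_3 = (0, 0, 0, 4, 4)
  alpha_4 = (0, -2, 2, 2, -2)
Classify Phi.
F_4

Compute the Cartan integers a_ij = 2(alpha_i, alpha_j)/(alpha_j, alpha_j); the resulting 4x4 Cartan matrix is
[[2, -2, -1, 0], [-1, 2, 0, -1], [-1, 0, 2, 0], [0, -1, 0, 2]].
The roots have two lengths (squared-length ratio 2:1); the short ones are alpha_{2,4}. The associated Dynkin diagram is a chain of 4 nodes with a double edge between the middle two (F_4), so the type is F_4.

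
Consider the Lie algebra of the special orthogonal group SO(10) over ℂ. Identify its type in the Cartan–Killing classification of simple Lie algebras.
This is so(10) with 10 even, which has dimension 10(10-1)/2 = 45 and rank 10/2 = 5. In the classification of classical Lie algebras, the orthogonal algebra so(2n) in an even number of variables has type D_n; here n = 5, so the Dynkin diagram is a chain of 3 nodes with a fork of two nodes at one end (D_5). Hence the type is D_5.

D_5 (so(10))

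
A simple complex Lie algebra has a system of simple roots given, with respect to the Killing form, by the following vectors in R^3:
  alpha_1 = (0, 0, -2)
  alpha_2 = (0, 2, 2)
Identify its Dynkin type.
Compute the Cartan integers a_ij = 2(alpha_i, alpha_j)/(alpha_j, alpha_j); the resulting 2x2 Cartan matrix is
[[2, -1], [-2, 2]].
The roots have two lengths (squared-length ratio 2:1); the short ones are alpha_{1}. The associated Dynkin diagram is a chain of 2 nodes with a double edge at one end; the terminal node there is the unique short simple root (B_2), so the type is B_2 (the algebra so(5)).

B2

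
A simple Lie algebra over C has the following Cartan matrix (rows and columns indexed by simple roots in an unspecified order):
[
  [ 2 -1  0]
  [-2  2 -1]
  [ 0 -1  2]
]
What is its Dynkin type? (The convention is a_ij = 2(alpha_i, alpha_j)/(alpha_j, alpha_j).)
B3

The matrix has rank 3 with 2's on the diagonal. Reading the off-diagonal entries as Dynkin edges (a single edge where a_ij = a_ji = -1; a double or triple edge where a_ij * a_ji = 2 or 3), the diagram is a chain of 3 nodes with a double edge at one end; the terminal node there is the unique short simple root (B_3). One simple-root ordering that puts it in standard form is (alpha_3, alpha_2, alpha_1). So the algebra is type B_3, i.e. so(7).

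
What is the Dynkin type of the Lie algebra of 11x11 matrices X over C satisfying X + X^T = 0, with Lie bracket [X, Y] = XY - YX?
B5

This is so(11) with 11 odd, which has dimension 11(11-1)/2 = 55 and rank (11-1)/2 = 5. In the classification of classical Lie algebras, the orthogonal algebra so(2n+1) in an odd number of variables has type B_n; here n = 5, so the Dynkin diagram is a chain of 5 nodes with a double edge at one end; the terminal node there is the unique short simple root (B_5). Hence the type is B_5.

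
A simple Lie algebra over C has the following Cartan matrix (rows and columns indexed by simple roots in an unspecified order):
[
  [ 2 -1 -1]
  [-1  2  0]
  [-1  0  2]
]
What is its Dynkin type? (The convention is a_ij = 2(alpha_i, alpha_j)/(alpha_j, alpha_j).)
The matrix has rank 3 with 2's on the diagonal. Reading the off-diagonal entries as Dynkin edges (a single edge where a_ij = a_ji = -1; a double or triple edge where a_ij * a_ji = 2 or 3), the diagram is a chain of 3 nodes with single edges (A_3). One simple-root ordering that puts it in standard form is (alpha_2, alpha_1, alpha_3). So the algebra is type A_3, i.e. sl(4).

A_3 (sl(4))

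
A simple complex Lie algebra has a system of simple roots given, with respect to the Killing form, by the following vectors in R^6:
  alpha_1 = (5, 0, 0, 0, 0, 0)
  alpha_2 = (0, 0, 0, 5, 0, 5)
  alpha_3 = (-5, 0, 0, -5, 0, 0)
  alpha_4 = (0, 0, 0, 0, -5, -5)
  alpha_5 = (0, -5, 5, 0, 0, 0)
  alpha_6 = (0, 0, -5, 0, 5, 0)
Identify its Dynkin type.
B_6

Compute the Cartan integers a_ij = 2(alpha_i, alpha_j)/(alpha_j, alpha_j); the resulting 6x6 Cartan matrix is
[[2, 0, -1, 0, 0, 0], [0, 2, -1, -1, 0, 0], [-2, -1, 2, 0, 0, 0], [0, -1, 0, 2, 0, -1], [0, 0, 0, 0, 2, -1], [0, 0, 0, -1, -1, 2]].
The roots have two lengths (squared-length ratio 2:1); the short ones are alpha_{1}. The associated Dynkin diagram is a chain of 6 nodes with a double edge at one end; the terminal node there is the unique short simple root (B_6), so the type is B_6 (the algebra so(13)).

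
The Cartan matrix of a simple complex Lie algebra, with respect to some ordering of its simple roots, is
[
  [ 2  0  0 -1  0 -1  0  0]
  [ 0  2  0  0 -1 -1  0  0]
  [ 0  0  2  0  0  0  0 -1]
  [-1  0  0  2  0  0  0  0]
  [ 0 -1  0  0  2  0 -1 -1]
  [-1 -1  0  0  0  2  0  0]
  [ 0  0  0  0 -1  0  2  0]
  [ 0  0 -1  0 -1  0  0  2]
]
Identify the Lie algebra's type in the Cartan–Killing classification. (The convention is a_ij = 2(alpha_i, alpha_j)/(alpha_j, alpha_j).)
type E_8

The matrix has rank 8 with 2's on the diagonal. Reading the off-diagonal entries as Dynkin edges (a single edge where a_ij = a_ji = -1; a double or triple edge where a_ij * a_ji = 2 or 3), the diagram is a chain of 7 nodes with one extra node attached to the third node from one end (E_8). One simple-root ordering that puts it in standard form is (alpha_3, alpha_7, alpha_8, alpha_5, alpha_2, alpha_6, alpha_1, alpha_4). So the algebra is type E_8.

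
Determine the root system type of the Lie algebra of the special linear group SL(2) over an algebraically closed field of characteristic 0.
A_1

This is sl(2), which has dimension 2^2 - 1 = 3 and rank 2 - 1 = 1 (a Cartan subalgebra is the diagonal traceless matrices). In the classification of classical Lie algebras, the special linear algebra sl(n+1) has type A_n; here n = 1, so the Dynkin diagram is a chain of 1 nodes with single edges (A_1). Hence the type is A_1.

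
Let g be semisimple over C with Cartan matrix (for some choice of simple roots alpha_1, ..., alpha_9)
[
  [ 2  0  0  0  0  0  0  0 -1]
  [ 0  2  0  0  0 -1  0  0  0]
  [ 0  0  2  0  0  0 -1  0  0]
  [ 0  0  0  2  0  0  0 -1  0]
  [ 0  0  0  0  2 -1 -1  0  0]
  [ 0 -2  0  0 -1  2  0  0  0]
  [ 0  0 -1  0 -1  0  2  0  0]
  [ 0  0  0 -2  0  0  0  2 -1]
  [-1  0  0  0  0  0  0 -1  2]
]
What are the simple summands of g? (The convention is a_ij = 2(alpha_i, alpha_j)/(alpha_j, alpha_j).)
B_4 + B_5

The diagram associated to this matrix has two connected components: the simple roots {alpha_1, alpha_4, alpha_8, alpha_9} form a chain of 4 nodes with a double edge at one end; the terminal node there is the unique short simple root (B_4), and {alpha_2, alpha_3, alpha_5, alpha_6, alpha_7} form a chain of 5 nodes with a double edge at one end; the terminal node there is the unique short simple root (B_5). A semisimple Lie algebra decomposes uniquely as the direct sum of simple ideals, one per connected component of its Dynkin diagram, so g ≅ B_4 ⊕ B_5 (dimension 36 + 55 = 91).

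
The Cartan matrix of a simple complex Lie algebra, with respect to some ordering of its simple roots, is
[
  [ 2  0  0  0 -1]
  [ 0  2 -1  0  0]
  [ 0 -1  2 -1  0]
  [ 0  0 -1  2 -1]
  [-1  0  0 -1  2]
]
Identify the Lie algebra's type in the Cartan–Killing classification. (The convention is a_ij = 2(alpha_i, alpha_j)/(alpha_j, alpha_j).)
A_5 (sl(6))

The matrix has rank 5 with 2's on the diagonal. Reading the off-diagonal entries as Dynkin edges (a single edge where a_ij = a_ji = -1; a double or triple edge where a_ij * a_ji = 2 or 3), the diagram is a chain of 5 nodes with single edges (A_5). One simple-root ordering that puts it in standard form is (alpha_1, alpha_5, alpha_4, alpha_3, alpha_2). So the algebra is type A_5, i.e. sl(6).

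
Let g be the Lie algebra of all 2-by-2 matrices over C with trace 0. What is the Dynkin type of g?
This is sl(2), which has dimension 2^2 - 1 = 3 and rank 2 - 1 = 1 (a Cartan subalgebra is the diagonal traceless matrices). In the classification of classical Lie algebras, the special linear algebra sl(n+1) has type A_n; here n = 1, so the Dynkin diagram is a chain of 1 nodes with single edges (A_1). Hence the type is A_1.

A_1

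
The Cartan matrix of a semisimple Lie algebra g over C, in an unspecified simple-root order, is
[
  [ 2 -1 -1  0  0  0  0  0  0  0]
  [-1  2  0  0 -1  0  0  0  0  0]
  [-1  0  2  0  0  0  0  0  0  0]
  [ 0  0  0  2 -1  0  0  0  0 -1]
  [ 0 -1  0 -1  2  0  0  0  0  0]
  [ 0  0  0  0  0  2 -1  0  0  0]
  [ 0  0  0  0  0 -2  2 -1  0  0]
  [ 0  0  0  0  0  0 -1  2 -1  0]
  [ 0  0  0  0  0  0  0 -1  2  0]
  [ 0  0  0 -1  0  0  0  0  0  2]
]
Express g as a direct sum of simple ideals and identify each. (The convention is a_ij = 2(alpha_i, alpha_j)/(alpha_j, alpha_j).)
type A_6 ⊕ type B_4

The diagram associated to this matrix has two connected components: the simple roots {alpha_1, alpha_2, alpha_3, alpha_4, alpha_5, alpha_10} form a chain of 6 nodes with single edges (A_6), and {alpha_6, alpha_7, alpha_8, alpha_9} form a chain of 4 nodes with a double edge at one end; the terminal node there is the unique short simple root (B_4). A semisimple Lie algebra decomposes uniquely as the direct sum of simple ideals, one per connected component of its Dynkin diagram, so g ≅ A_6 ⊕ B_4 (dimension 48 + 36 = 84).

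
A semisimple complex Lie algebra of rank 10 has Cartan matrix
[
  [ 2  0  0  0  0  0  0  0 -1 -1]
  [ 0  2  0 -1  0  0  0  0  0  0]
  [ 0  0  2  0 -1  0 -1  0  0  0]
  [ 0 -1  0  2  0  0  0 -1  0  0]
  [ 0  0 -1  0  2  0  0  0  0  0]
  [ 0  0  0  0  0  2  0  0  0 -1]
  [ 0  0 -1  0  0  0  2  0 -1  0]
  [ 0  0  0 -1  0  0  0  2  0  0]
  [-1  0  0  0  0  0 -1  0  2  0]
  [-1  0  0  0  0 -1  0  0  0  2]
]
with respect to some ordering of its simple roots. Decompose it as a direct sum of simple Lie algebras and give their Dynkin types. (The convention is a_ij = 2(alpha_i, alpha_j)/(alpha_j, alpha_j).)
The diagram associated to this matrix has two connected components: the simple roots {alpha_2, alpha_4, alpha_8} form a chain of 3 nodes with single edges (A_3), and {alpha_1, alpha_3, alpha_5, alpha_6, alpha_7, alpha_9, alpha_10} form a chain of 7 nodes with single edges (A_7). A semisimple Lie algebra decomposes uniquely as the direct sum of simple ideals, one per connected component of its Dynkin diagram, so g ≅ A_3 ⊕ A_7 (dimension 15 + 63 = 78).

type A_3 + type A_7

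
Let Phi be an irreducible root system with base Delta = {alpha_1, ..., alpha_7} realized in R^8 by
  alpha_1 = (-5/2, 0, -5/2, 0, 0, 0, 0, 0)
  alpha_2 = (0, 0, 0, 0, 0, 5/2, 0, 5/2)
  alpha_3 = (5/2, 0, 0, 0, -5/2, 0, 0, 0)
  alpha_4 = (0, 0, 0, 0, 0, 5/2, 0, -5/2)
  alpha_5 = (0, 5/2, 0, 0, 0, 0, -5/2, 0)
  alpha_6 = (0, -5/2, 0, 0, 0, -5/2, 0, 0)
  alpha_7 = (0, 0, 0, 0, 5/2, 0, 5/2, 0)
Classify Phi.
Compute the Cartan integers a_ij = 2(alpha_i, alpha_j)/(alpha_j, alpha_j); the resulting 7x7 Cartan matrix is
[[2, 0, -1, 0, 0, 0, 0], [0, 2, 0, 0, 0, -1, 0], [-1, 0, 2, 0, 0, 0, -1], [0, 0, 0, 2, 0, -1, 0], [0, 0, 0, 0, 2, -1, -1], [0, -1, 0, -1, -1, 2, 0], [0, 0, -1, 0, -1, 0, 2]].
All simple roots have the same length, so the diagram is simply laced. The associated Dynkin diagram is a chain of 5 nodes with a fork of two nodes at one end (D_7), so the type is D_7 (the algebra so(14)).

D_7 (so(14))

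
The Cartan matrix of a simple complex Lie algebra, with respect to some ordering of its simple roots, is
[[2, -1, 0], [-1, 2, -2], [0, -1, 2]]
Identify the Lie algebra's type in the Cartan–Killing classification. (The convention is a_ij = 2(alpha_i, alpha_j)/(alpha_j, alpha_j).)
type B_3

The matrix has rank 3 with 2's on the diagonal. Reading the off-diagonal entries as Dynkin edges (a single edge where a_ij = a_ji = -1; a double or triple edge where a_ij * a_ji = 2 or 3), the diagram is a chain of 3 nodes with a double edge at one end; the terminal node there is the unique short simple root (B_3). One simple-root ordering that puts it in standard form is (alpha_1, alpha_2, alpha_3). So the algebra is type B_3, i.e. so(7).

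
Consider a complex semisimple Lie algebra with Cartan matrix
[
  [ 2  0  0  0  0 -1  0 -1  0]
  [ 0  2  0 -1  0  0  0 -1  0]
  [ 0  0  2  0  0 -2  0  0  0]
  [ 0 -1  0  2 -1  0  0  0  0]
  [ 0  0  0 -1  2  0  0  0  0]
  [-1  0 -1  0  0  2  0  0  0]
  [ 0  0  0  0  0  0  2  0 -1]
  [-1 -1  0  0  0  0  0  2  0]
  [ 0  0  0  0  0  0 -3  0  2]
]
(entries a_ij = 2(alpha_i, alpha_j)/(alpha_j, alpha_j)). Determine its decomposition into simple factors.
The diagram associated to this matrix has two connected components: the simple roots {alpha_1, alpha_2, alpha_3, alpha_4, alpha_5, alpha_6, alpha_8} form a chain of 7 nodes with a double edge at one end; the terminal node there is the unique long simple root (C_7), and {alpha_7, alpha_9} form two nodes joined by a triple edge (G_2). A semisimple Lie algebra decomposes uniquely as the direct sum of simple ideals, one per connected component of its Dynkin diagram, so g ≅ C_7 ⊕ G_2 (dimension 105 + 14 = 119).

C_7 ⊕ G_2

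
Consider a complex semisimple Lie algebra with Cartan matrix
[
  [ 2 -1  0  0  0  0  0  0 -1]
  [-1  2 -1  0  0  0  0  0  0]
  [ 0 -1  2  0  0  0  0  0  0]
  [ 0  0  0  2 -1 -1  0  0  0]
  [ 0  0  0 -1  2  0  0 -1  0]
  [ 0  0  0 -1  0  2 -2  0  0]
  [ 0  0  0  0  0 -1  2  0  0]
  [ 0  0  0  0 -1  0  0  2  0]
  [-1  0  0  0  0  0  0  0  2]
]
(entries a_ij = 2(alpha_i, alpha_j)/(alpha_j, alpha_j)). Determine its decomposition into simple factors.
type A_4 + type B_5

The diagram associated to this matrix has two connected components: the simple roots {alpha_1, alpha_2, alpha_3, alpha_9} form a chain of 4 nodes with single edges (A_4), and {alpha_4, alpha_5, alpha_6, alpha_7, alpha_8} form a chain of 5 nodes with a double edge at one end; the terminal node there is the unique short simple root (B_5). A semisimple Lie algebra decomposes uniquely as the direct sum of simple ideals, one per connected component of its Dynkin diagram, so g ≅ A_4 ⊕ B_5 (dimension 24 + 55 = 79).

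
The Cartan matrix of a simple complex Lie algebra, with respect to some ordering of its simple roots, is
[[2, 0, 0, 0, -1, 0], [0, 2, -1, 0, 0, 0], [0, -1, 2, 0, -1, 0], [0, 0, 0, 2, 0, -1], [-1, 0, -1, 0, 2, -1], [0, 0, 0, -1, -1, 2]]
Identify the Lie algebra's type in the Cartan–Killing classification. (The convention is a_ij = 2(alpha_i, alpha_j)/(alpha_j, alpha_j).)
The matrix has rank 6 with 2's on the diagonal. Reading the off-diagonal entries as Dynkin edges (a single edge where a_ij = a_ji = -1; a double or triple edge where a_ij * a_ji = 2 or 3), the diagram is a chain of 5 nodes with one extra node attached to the third node from one end (E_6). One simple-root ordering that puts it in standard form is (alpha_2, alpha_1, alpha_3, alpha_5, alpha_6, alpha_4). So the algebra is type E_6.

E_6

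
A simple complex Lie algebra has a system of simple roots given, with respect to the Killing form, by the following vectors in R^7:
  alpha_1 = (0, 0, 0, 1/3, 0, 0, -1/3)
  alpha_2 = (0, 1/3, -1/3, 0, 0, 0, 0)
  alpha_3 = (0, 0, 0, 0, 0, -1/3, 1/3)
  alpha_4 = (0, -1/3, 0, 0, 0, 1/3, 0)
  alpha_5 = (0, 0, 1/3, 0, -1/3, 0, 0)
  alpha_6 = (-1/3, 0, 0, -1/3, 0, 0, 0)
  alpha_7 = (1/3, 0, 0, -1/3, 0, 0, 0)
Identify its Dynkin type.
Compute the Cartan integers a_ij = 2(alpha_i, alpha_j)/(alpha_j, alpha_j); the resulting 7x7 Cartan matrix is
[[2, 0, -1, 0, 0, -1, -1], [0, 2, 0, -1, -1, 0, 0], [-1, 0, 2, -1, 0, 0, 0], [0, -1, -1, 2, 0, 0, 0], [0, -1, 0, 0, 2, 0, 0], [-1, 0, 0, 0, 0, 2, 0], [-1, 0, 0, 0, 0, 0, 2]].
All simple roots have the same length, so the diagram is simply laced. The associated Dynkin diagram is a chain of 5 nodes with a fork of two nodes at one end (D_7), so the type is D_7 (the algebra so(14)).

D_7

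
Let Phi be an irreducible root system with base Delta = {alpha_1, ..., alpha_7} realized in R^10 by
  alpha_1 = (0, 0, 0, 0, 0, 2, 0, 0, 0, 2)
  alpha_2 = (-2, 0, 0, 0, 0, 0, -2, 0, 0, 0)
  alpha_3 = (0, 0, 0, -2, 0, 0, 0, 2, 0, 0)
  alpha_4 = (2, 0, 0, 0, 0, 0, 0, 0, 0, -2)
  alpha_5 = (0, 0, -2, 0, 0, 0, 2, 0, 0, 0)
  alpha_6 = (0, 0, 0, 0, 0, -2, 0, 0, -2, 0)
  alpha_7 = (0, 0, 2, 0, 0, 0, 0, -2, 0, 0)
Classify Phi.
Compute the Cartan integers a_ij = 2(alpha_i, alpha_j)/(alpha_j, alpha_j); the resulting 7x7 Cartan matrix is
[[2, 0, 0, -1, 0, -1, 0], [0, 2, 0, -1, -1, 0, 0], [0, 0, 2, 0, 0, 0, -1], [-1, -1, 0, 2, 0, 0, 0], [0, -1, 0, 0, 2, 0, -1], [-1, 0, 0, 0, 0, 2, 0], [0, 0, -1, 0, -1, 0, 2]].
All simple roots have the same length, so the diagram is simply laced. The associated Dynkin diagram is a chain of 7 nodes with single edges (A_7), so the type is A_7 (the algebra sl(8)).

type A_7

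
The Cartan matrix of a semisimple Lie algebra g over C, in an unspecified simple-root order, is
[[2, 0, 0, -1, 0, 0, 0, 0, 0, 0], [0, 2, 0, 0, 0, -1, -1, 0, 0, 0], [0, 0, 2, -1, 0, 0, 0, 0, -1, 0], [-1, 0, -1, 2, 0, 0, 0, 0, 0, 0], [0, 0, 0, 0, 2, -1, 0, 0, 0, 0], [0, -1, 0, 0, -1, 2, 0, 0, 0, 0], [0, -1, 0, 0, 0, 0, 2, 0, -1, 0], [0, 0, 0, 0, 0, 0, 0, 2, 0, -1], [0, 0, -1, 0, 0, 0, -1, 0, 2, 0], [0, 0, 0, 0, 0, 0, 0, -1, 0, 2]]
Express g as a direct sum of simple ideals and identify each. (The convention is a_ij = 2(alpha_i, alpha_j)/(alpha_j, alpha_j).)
A2 + A8

The diagram associated to this matrix has two connected components: the simple roots {alpha_8, alpha_10} form a chain of 2 nodes with single edges (A_2), and {alpha_1, alpha_2, alpha_3, alpha_4, alpha_5, alpha_6, alpha_7, alpha_9} form a chain of 8 nodes with single edges (A_8). A semisimple Lie algebra decomposes uniquely as the direct sum of simple ideals, one per connected component of its Dynkin diagram, so g ≅ A_2 ⊕ A_8 (dimension 8 + 80 = 88).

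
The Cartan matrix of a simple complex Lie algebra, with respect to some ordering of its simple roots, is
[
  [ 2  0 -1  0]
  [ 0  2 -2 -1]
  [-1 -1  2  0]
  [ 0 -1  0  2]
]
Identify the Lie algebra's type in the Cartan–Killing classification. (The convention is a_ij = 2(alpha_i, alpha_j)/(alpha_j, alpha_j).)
type F_4

The matrix has rank 4 with 2's on the diagonal. Reading the off-diagonal entries as Dynkin edges (a single edge where a_ij = a_ji = -1; a double or triple edge where a_ij * a_ji = 2 or 3), the diagram is a chain of 4 nodes with a double edge between the middle two (F_4). One simple-root ordering that puts it in standard form is (alpha_4, alpha_2, alpha_3, alpha_1). So the algebra is type F_4.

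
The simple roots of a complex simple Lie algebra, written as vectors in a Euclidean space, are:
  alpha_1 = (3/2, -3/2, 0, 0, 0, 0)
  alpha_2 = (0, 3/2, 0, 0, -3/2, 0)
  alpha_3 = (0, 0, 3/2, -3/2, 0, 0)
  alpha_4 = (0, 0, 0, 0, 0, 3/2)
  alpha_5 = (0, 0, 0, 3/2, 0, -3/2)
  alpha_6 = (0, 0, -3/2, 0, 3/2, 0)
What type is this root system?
Compute the Cartan integers a_ij = 2(alpha_i, alpha_j)/(alpha_j, alpha_j); the resulting 6x6 Cartan matrix is
[[2, -1, 0, 0, 0, 0], [-1, 2, 0, 0, 0, -1], [0, 0, 2, 0, -1, -1], [0, 0, 0, 2, -1, 0], [0, 0, -1, -2, 2, 0], [0, -1, -1, 0, 0, 2]].
The roots have two lengths (squared-length ratio 2:1); the short ones are alpha_{4}. The associated Dynkin diagram is a chain of 6 nodes with a double edge at one end; the terminal node there is the unique short simple root (B_6), so the type is B_6 (the algebra so(13)).

B_6 (so(13))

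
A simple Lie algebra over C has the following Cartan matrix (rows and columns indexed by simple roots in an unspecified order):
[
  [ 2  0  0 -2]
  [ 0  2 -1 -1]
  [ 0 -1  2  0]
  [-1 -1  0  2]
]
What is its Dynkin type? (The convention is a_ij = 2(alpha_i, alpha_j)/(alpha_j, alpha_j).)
The matrix has rank 4 with 2's on the diagonal. Reading the off-diagonal entries as Dynkin edges (a single edge where a_ij = a_ji = -1; a double or triple edge where a_ij * a_ji = 2 or 3), the diagram is a chain of 4 nodes with a double edge at one end; the terminal node there is the unique long simple root (C_4). One simple-root ordering that puts it in standard form is (alpha_3, alpha_2, alpha_4, alpha_1). So the algebra is type C_4, i.e. sp(8).

C_4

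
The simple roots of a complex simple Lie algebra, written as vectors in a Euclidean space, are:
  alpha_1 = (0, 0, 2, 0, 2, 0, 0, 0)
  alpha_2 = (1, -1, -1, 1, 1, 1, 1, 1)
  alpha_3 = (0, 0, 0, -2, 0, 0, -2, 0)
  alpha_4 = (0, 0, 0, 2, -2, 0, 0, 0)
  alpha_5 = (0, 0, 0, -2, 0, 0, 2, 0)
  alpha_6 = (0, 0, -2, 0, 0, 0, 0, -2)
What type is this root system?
E_6

Compute the Cartan integers a_ij = 2(alpha_i, alpha_j)/(alpha_j, alpha_j); the resulting 6x6 Cartan matrix is
[[2, 0, 0, -1, 0, -1], [0, 2, -1, 0, 0, 0], [0, -1, 2, -1, 0, 0], [-1, 0, -1, 2, -1, 0], [0, 0, 0, -1, 2, 0], [-1, 0, 0, 0, 0, 2]].
All simple roots have the same length, so the diagram is simply laced. The associated Dynkin diagram is a chain of 5 nodes with one extra node attached to the third node from one end (E_6), so the type is E_6.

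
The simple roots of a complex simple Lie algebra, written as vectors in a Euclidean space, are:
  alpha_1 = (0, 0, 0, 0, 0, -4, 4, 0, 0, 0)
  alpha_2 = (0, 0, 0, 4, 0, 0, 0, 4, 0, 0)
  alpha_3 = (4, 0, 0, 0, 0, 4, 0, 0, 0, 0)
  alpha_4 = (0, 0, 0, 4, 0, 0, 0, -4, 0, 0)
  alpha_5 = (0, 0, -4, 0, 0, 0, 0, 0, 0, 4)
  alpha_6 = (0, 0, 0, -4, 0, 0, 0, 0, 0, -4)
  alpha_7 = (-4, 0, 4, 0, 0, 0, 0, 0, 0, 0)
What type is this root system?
type D_7

Compute the Cartan integers a_ij = 2(alpha_i, alpha_j)/(alpha_j, alpha_j); the resulting 7x7 Cartan matrix is
[[2, 0, -1, 0, 0, 0, 0], [0, 2, 0, 0, 0, -1, 0], [-1, 0, 2, 0, 0, 0, -1], [0, 0, 0, 2, 0, -1, 0], [0, 0, 0, 0, 2, -1, -1], [0, -1, 0, -1, -1, 2, 0], [0, 0, -1, 0, -1, 0, 2]].
All simple roots have the same length, so the diagram is simply laced. The associated Dynkin diagram is a chain of 5 nodes with a fork of two nodes at one end (D_7), so the type is D_7 (the algebra so(14)).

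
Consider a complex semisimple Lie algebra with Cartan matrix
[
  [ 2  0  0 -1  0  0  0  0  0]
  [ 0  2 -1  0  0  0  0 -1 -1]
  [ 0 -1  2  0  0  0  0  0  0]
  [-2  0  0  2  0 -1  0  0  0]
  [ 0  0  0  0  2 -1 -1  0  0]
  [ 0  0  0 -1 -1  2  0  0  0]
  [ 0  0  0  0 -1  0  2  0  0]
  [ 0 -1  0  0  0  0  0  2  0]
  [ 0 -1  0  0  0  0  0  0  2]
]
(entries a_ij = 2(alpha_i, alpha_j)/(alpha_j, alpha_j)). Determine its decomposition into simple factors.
type B_5 + type D_4

The diagram associated to this matrix has two connected components: the simple roots {alpha_1, alpha_4, alpha_5, alpha_6, alpha_7} form a chain of 5 nodes with a double edge at one end; the terminal node there is the unique short simple root (B_5), and {alpha_2, alpha_3, alpha_8, alpha_9} form a chain of 2 nodes with a fork of two nodes at one end (D_4). A semisimple Lie algebra decomposes uniquely as the direct sum of simple ideals, one per connected component of its Dynkin diagram, so g ≅ B_5 ⊕ D_4 (dimension 55 + 28 = 83).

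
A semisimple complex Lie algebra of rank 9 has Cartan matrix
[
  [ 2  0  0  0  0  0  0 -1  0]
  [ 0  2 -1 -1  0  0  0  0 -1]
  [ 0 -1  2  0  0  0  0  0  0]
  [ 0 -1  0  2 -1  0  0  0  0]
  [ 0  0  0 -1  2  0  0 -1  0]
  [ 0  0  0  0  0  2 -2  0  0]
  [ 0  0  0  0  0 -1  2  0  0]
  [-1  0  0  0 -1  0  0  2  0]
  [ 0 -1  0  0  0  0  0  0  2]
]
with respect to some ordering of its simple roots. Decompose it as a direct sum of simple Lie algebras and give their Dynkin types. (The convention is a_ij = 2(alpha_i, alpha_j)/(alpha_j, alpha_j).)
B_2 ⊕ D_7

The diagram associated to this matrix has two connected components: the simple roots {alpha_6, alpha_7} form a chain of 2 nodes with a double edge at one end; the terminal node there is the unique short simple root (B_2), and {alpha_1, alpha_2, alpha_3, alpha_4, alpha_5, alpha_8, alpha_9} form a chain of 5 nodes with a fork of two nodes at one end (D_7). A semisimple Lie algebra decomposes uniquely as the direct sum of simple ideals, one per connected component of its Dynkin diagram, so g ≅ B_2 ⊕ D_7 (dimension 10 + 91 = 101).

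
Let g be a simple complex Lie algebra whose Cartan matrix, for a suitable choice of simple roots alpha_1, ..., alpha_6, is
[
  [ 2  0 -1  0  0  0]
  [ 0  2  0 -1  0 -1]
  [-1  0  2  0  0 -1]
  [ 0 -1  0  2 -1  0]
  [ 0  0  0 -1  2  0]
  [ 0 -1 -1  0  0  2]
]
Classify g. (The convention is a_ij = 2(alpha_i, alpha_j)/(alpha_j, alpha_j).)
A_6

The matrix has rank 6 with 2's on the diagonal. Reading the off-diagonal entries as Dynkin edges (a single edge where a_ij = a_ji = -1; a double or triple edge where a_ij * a_ji = 2 or 3), the diagram is a chain of 6 nodes with single edges (A_6). One simple-root ordering that puts it in standard form is (alpha_5, alpha_4, alpha_2, alpha_6, alpha_3, alpha_1). So the algebra is type A_6, i.e. sl(7).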